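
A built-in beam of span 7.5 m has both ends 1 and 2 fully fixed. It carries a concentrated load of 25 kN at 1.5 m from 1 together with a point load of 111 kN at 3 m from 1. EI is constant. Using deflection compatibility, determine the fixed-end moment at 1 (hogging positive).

M_1 = 143.9 kN·m

Release both end moments; the primary structure is a simply-supported span 12 with redundants M_1 and M_2.
On the primary (simply-supported) span, the end slopes from the loading are:
  at 1: point load 25 at a = 1.5: Pab(L + b)/(6LEI) = 67.5/EI
  at 2: point load 25 at a = 1.5: Pab(L + a)/(6LEI) = 45/EI
  at 1: point load 111 at a = 3: Pab(L + b)/(6LEI) = 399.6/EI
  at 2: point load 111 at a = 3: Pab(L + a)/(6LEI) = 349.6/EI
  θ_10 = 467.1/EI,  θ_20 = 394.6/EI
Flexibility coefficients: a unit moment at one end gives L/(3EI) there and L/(6EI) at the far end, so f₁₁ = f₂₂ = 2.5/EI and f₁₂ = f₂₁ = 1.25/EI.
Compatibility — zero rotation at each built-in end:
  2.5 M_1 + 1.25 M_2 = 467.1
  1.25 M_1 + 2.5 M_2 = 394.6
Solving the pair gives M_1 = 143.9 kN·m and M_2 = 85.92 kN·m (hogging).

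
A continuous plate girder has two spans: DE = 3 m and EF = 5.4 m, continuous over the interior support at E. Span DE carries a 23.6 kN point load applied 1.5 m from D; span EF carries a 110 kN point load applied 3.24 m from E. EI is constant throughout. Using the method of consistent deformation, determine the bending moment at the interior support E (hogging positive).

Release continuity at E by inserting a hinge; the redundant is the internal moment M_E. The primary structure is two simply-supported spans DE and EF.
Rotations at E on the released spans (each span's end-slope, ×1/EI):
  span DE: point load 23.6 at a = 1.5: Pab(L + a)/(6LEI) = 13.28/EI
  span EF: point load 110 at a = 3.24: Pab(L + b)/(6LEI) = 179.6/EI
  relative rotation θ_0 = (13.28 + 179.6)/EI = 192.9/EI
A unit hogging moment at E produces rotation L₁/(3EI) + L₂/(3EI) = 2.8/EI.
Slope continuity at E: θ_0 = M_E·2.8/EI, so M_E = 192.9/2.8 = 68.89 kN·m (hogging).

M_E = 68.89 kN·m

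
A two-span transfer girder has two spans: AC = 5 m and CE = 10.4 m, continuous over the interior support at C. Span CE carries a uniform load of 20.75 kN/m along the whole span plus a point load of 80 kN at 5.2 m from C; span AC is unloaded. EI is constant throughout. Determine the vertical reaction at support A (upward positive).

Release continuity at C by inserting a hinge; the redundant is the internal moment M_C. The primary structure is two simply-supported spans AC and CE.
End slopes at the hinge C, treating each span as simply supported:
  span CE: UDL 20.75: wL³/(24EI) = 972.5/EI
  span CE: point load 80 at a = 5.2: Pab(L + b)/(6LEI) = 540.8/EI
  relative rotation θ_0 = (0 + 1513)/EI = 1513/EI
A unit hogging moment at C produces rotation L₁/(3EI) + L₂/(3EI) = 5.133/EI.
Slope continuity at C: θ_0 = M_C·5.133/EI, so M_C = 1513/5.133 = 294.8 kN·m (hogging).
Span AC, ΣM about A with M_C applied at C: R_C^{AC}·5 = 0 + 294.8, so R_C^{AC} = 58.96 kN and R_A = 0 − 58.96 = -58.96 kN.

R_A = -58.96 kN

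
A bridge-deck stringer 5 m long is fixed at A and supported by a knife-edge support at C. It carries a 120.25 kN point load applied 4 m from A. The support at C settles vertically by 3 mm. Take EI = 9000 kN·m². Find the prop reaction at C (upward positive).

Take the reaction at C as the redundant and release it; the primary structure is a cantilever fixed at A.
Free-end deflection of the primary structure under the applied loading (downward +):
  point load 120.25 at a = 4: Pa²(3L − a)/(6EI) = 3527/EI
Flexibility coefficient — unit upward force at C: δ_{CC} = L³/(3EI) = 41.67/EI.
With EI = 9000 kN·m²: δ_0 = 0.39193 m and δ_{CC} = 0.00463 m/kN.
Compatibility — the beam at C must follow the support down by 0.003 m: δ_0 − R_C·δ_{CC} = 0.003, so R_C = (0.39193 − 0.003)/0.00463 = 84.01 kN.

R_C = 84.01 kN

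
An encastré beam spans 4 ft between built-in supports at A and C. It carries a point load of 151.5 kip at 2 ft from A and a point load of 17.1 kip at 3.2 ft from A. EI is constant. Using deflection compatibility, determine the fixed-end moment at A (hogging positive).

Take the two fixed-end moments M_A, M_C as redundants; the released structure is the simple span AC.
Simple-span end rotations at A and C under the given loads:
  at A: point load 151.5 at a = 2: Pab(L + b)/(6LEI) = 151.5/EI
  at C: point load 151.5 at a = 2: Pab(L + a)/(6LEI) = 151.5/EI
  at A: point load 17.1 at a = 3.2: Pab(L + b)/(6LEI) = 8.755/EI
  at C: point load 17.1 at a = 3.2: Pab(L + a)/(6LEI) = 13.13/EI
  θ_A0 = 160.3/EI,  θ_C0 = 164.6/EI
Flexibility coefficients: a unit moment at one end gives L/(3EI) there and L/(6EI) at the far end, so f₁₁ = f₂₂ = 1.333/EI and f₁₂ = f₂₁ = 0.6667/EI.
Compatibility — zero rotation at each built-in end:
  1.333 M_A + 0.6667 M_C = 160.3
  0.6667 M_A + 1.333 M_C = 164.6
Solving the pair gives M_A = 77.94 kip·ft and M_C = 84.51 kip·ft (hogging).

M_A = 77.94 kip·ft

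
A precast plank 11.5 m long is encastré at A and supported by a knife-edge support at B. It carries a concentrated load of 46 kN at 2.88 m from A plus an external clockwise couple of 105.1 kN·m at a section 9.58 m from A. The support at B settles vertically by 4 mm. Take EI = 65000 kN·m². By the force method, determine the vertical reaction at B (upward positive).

R_B = 16.78 kN

Take the reaction at B as the redundant and release it; the primary structure is a cantilever fixed at A.
Deflection at B on the released cantilever, summing each load's contribution:
  point load 46 at a = 2.88: Pa²(3L − a)/(6EI) = 2011/EI
  clockwise couple 105.1 at a = 9.58: M₀a(2L − a)/(2EI) = 6756/EI
  δ_0 = 8767/EI
Flexibility coefficient — unit upward force at B: δ_{BB} = L³/(3EI) = 507/EI.
With EI = 65000 kN·m²: δ_0 = 0.13487 m and δ_{BB} = 0.007799 m/kN.
Compatibility — the beam at B must follow the support down by 0.004 m: δ_0 − R_B·δ_{BB} = 0.004, so R_B = (0.13487 − 0.004)/0.007799 = 16.78 kN.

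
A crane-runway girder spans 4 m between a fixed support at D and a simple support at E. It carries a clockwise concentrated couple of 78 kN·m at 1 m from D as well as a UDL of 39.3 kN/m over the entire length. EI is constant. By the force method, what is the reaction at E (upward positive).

Remove the prop at E; the released (primary) structure is a cantilever built in at D.
Primary-structure tip deflection at E by superposition:
  clockwise couple 78 at a = 1: M₀a(2L − a)/(2EI) = 273/EI
  UDL 39.3: wL⁴/(8EI) = 1258/EI
  δ_0 = 1531/EI
Tip deflection under a unit load at E: L³/(3EI) = 21.33/EI.
The prop prevents deflection at E: R_E = δ_0/δ_{EE} = 1531/21.33 = 71.75 kN.

R_E = 71.75 kN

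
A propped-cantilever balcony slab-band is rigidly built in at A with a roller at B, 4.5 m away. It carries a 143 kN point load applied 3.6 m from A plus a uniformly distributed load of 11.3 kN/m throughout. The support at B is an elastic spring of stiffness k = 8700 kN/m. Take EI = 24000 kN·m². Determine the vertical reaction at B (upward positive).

Choose R_B as the redundant. The primary structure is the cantilever fixed at A.
Free-end deflection of the primary structure under the applied loading (downward +):
  point load 143 at a = 3.6: Pa²(3L − a)/(6EI) = 3058/EI
  UDL 11.3: wL⁴/(8EI) = 579.2/EI
  δ_0 = 3637/EI
Flexibility coefficient — unit upward force at B: δ_{BB} = L³/(3EI) = 30.38/EI.
With EI = 24000 kN·m²: δ_0 = 0.15155 m and δ_{BB} = 0.001266 m/kN.
Compatibility — the spring shortens by R_B/k under the reaction it provides: δ_0 − R_B·δ_{BB} = R_B/k. With 1/k = 0.000115 m/kN, R_B = δ_0 / (δ_{BB} + 1/k) = 0.15155 / (0.001266 + 0.000115) = 109.8 kN.

R_B = 109.8 kN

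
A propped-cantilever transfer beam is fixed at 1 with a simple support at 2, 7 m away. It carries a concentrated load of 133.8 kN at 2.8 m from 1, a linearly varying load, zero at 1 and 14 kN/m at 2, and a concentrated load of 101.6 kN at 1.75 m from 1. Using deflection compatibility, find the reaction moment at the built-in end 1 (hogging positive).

Take the reaction at 2 as the redundant and release it; the primary structure is a cantilever fixed at 1.
Deflection at 2 on the released cantilever, summing each load's contribution:
  point load 133.8 at a = 2.8: Pa²(3L − a)/(6EI) = 3182/EI
  triangular load, peak 14 at the free end: 11w₀L⁴/(120EI) = 3081/EI
  point load 101.6 at a = 1.75: Pa²(3L − a)/(6EI) = 998.3/EI
  δ_0 = 7261/EI
Flexibility coefficient — unit upward force at 2: δ_{22} = L³/(3EI) = 114.3/EI.
The prop prevents deflection at 2: R_2 = δ_0/δ_{22} = 7261/114.3 = 63.51 kN.
Moment equilibrium about 1: M_1 = Σ(load moments about 1) − R_2·L = 781.1 − 63.51×7 = 336.5 kN·m.

M_1 = 336.5 kN·m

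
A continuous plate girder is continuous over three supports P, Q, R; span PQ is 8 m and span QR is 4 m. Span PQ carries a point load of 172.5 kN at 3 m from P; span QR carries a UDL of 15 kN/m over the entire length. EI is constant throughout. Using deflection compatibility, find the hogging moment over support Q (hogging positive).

M_Q = 158.2 kN·m

Release continuity at Q by inserting a hinge; the redundant is the internal moment M_Q. The primary structure is two simply-supported spans PQ and QR.
Discontinuity in slope at Q on the released structure — sum the simple-span end rotations:
  span PQ: point load 172.5 at a = 3: Pab(L + a)/(6LEI) = 593/EI
  span QR: UDL 15: wL³/(24EI) = 40/EI
  relative rotation θ_0 = (593 + 40)/EI = 633/EI
A unit hogging moment at Q produces rotation L₁/(3EI) + L₂/(3EI) = 4/EI.
Slope continuity at Q: θ_0 = M_Q·4/EI, so M_Q = 633/4 = 158.2 kN·m (hogging).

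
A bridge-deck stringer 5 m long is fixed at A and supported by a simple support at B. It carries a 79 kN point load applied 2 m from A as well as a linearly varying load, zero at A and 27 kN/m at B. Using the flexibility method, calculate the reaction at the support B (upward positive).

Remove the prop at B; the released (primary) structure is a cantilever built in at A.
Deflection at B on the released cantilever, summing each load's contribution:
  point load 79 at a = 2: Pa²(3L − a)/(6EI) = 684.7/EI
  triangular load, peak 27 at the free end: 11w₀L⁴/(120EI) = 1547/EI
  δ_0 = 2232/EI
Tip deflection under a unit load at B: L³/(3EI) = 41.67/EI.
Compatibility at B: δ_0 − R_B·δ_{BB} = 0, so R_B = 2232/41.67 = 53.56 kN.

R_B = 53.56 kN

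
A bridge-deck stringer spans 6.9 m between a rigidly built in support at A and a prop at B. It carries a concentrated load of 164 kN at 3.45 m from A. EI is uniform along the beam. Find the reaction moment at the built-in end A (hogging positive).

Release the roller at B. Primary structure: cantilever fixed at A.
Primary-structure tip deflection at B by superposition:
  point load 164 at a = 3.45: Pa²(3L − a)/(6EI) = 5612/EI
Tip deflection under a unit load at B: L³/(3EI) = 109.5/EI.
Compatibility at B: δ_0 − R_B·δ_{BB} = 0, so R_B = 5612/109.5 = 51.25 kN.
Moment equilibrium about A: M_A = Σ(load moments about A) − R_B·L = 565.8 − 51.25×6.9 = 212.2 kN·m.

M_A = 212.2 kN·m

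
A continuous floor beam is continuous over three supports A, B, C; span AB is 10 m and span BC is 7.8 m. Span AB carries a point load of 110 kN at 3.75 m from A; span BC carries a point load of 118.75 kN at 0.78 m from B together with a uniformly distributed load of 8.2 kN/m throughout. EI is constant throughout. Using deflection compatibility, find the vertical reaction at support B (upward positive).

R_B = 217 kN

Take M_B as the redundant. Released structure: two simple spans AB and BC with a hinge at B.
Discontinuity in slope at B on the released structure — sum the simple-span end rotations:
  span AB: point load 110 at a = 3.75: Pab(L + a)/(6LEI) = 590.8/EI
  span BC: point load 118.75 at a = 0.78: Pab(L + b)/(6LEI) = 205.9/EI
  span BC: UDL 8.2: wL³/(24EI) = 162.1/EI
  relative rotation θ_0 = (590.8 + 368)/EI = 958.9/EI
A unit hogging moment at B produces rotation L₁/(3EI) + L₂/(3EI) = 5.933/EI.
Compatibility: M_B·(L₁+L₂)/(3EI) = θ_0, giving M_B = 161.6 kN·m (hogging).
Span AB, ΣM about A with M_B applied at B: R_B^{AB}·10 = 412.5 + 161.6, so R_B^{AB} = 57.41 kN and R_A = 110 − 57.41 = 52.59 kN.
Span BC, ΣM about C: R_B^{BC}·7.8 = 1083 + 161.6, so R_B^{BC} = 159.6 kN and R_C = 182.7 − 159.6 = 23.14 kN.
R_B = 57.41 + 159.6 = 217 kN.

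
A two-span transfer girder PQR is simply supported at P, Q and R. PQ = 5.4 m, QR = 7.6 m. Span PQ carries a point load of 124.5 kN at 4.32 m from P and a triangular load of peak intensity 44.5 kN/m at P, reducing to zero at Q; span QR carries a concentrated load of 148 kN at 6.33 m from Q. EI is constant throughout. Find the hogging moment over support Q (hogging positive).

Insert a hinge at Q; M_Q is the redundant, and each span becomes simply supported.
Rotations at Q on the released spans (each span's end-slope, ×1/EI):
  span PQ: point load 124.5 at a = 4.32: Pab(L + a)/(6LEI) = 174.3/EI
  span PQ: triangular load, peak 44.5: 7w₀L³/(360EI) = 136.3/EI
  span QR: point load 148 at a = 6.33: Pab(L + b)/(6LEI) = 231.4/EI
  relative rotation θ_0 = (310.5 + 231.4)/EI = 541.9/EI
A unit hogging moment at Q produces rotation L₁/(3EI) + L₂/(3EI) = 4.333/EI.
Compatibility: M_Q·(L₁+L₂)/(3EI) = θ_0, giving M_Q = 125.1 kN·m (hogging).

M_Q = 125.1 kN·m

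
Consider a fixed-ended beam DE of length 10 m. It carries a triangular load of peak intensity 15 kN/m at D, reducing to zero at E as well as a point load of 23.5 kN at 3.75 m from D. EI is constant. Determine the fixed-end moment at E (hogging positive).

Release both end moments; the primary structure is a simply-supported span DE with redundants M_D and M_E.
Simple-span end rotations at D and E under the given loads:
  at D: triangular load, peak 15: w₀L³/(45EI) = 333.3/EI
  at E: triangular load, peak 15: 7w₀L³/(360EI) = 291.7/EI
  at D: point load 23.5 at a = 3.75: Pab(L + b)/(6LEI) = 149.2/EI
  at E: point load 23.5 at a = 3.75: Pab(L + a)/(6LEI) = 126.2/EI
  θ_D0 = 482.5/EI,  θ_E0 = 417.9/EI
Flexibility coefficients: a unit moment at one end gives L/(3EI) there and L/(6EI) at the far end, so f₁₁ = f₂₂ = 3.333/EI and f₁₂ = f₂₁ = 1.667/EI.
Compatibility — zero rotation at each built-in end:
  3.333 M_D + 1.667 M_E = 482.5
  1.667 M_D + 3.333 M_E = 417.9
Solving the pair gives M_D = 109.4 kN·m and M_E = 70.65 kN·m (hogging).

M_E = 70.65 kN·m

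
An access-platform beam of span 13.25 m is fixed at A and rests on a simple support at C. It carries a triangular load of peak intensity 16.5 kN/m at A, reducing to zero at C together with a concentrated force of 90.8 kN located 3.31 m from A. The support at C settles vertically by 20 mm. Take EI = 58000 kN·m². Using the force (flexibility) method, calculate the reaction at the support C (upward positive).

Remove the prop at C; the released (primary) structure is a cantilever built in at A.
Free-end deflection of the primary structure under the applied loading (downward +):
  triangular load, peak 16.5 at the fixed end: w₀L⁴/(30EI) = 16952/EI
  point load 90.8 at a = 3.31: Pa²(3L − a)/(6EI) = 6042/EI
  δ_0 = 22994/EI
Tip deflection under a unit load at C: L³/(3EI) = 775.4/EI.
With EI = 58000 kN·m²: δ_0 = 0.39645 m and δ_{CC} = 0.013369 m/kN.
Compatibility — the beam at C must follow the support down by 0.02 m: δ_0 − R_C·δ_{CC} = 0.02, so R_C = (0.39645 − 0.02)/0.013369 = 28.16 kN.

R_C = 28.16 kN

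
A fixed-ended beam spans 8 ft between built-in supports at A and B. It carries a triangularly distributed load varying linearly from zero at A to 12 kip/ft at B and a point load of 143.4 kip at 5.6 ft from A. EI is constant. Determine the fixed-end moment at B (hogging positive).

Release both end moments; the primary structure is a simply-supported span AB with redundants M_A and M_B.
End rotations of the released simple span under the applied load (×1/EI):
  at A: triangular load, peak 12: 7w₀L³/(360EI) = 119.5/EI
  at B: triangular load, peak 12: w₀L³/(45EI) = 136.5/EI
  at A: point load 143.4 at a = 5.6: Pab(L + b)/(6LEI) = 417.6/EI
  at B: point load 143.4 at a = 5.6: Pab(L + a)/(6LEI) = 546.1/EI
  θ_A0 = 537/EI,  θ_B0 = 682.6/EI
Flexibility coefficients: a unit moment at one end gives L/(3EI) there and L/(6EI) at the far end, so f₁₁ = f₂₂ = 2.667/EI and f₁₂ = f₂₁ = 1.333/EI.
Compatibility — zero rotation at each built-in end:
  2.667 M_A + 1.333 M_B = 537
  1.333 M_A + 2.667 M_B = 682.6
Solving the pair gives M_A = 97.87 kip·ft and M_B = 207 kip·ft (hogging).

M_B = 207 kip·ft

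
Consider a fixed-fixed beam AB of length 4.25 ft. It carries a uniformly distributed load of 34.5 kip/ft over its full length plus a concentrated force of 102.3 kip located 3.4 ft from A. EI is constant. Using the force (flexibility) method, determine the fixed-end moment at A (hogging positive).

Release both end moments; the primary structure is a simply-supported span AB with redundants M_A and M_B.
Simple-span end rotations at A and B under the given loads:
  at A: UDL 34.5: wL³/(24EI) = 110.4/EI
  at B: UDL 34.5: wL³/(24EI) = 110.4/EI
  at A: point load 102.3 at a = 3.4: Pab(L + b)/(6LEI) = 59.13/EI
  at B: point load 102.3 at a = 3.4: Pab(L + a)/(6LEI) = 88.69/EI
  θ_A0 = 169.5/EI,  θ_B0 = 199/EI
Flexibility coefficients: a unit moment at one end gives L/(3EI) there and L/(6EI) at the far end, so f₁₁ = f₂₂ = 1.417/EI and f₁₂ = f₂₁ = 0.7083/EI.
Compatibility — zero rotation at each built-in end:
  1.417 M_A + 0.7083 M_B = 169.5
  0.7083 M_A + 1.417 M_B = 199
Solving the pair gives M_A = 65.84 kip·ft and M_B = 107.6 kip·ft (hogging).

M_A = 65.84 kip·ft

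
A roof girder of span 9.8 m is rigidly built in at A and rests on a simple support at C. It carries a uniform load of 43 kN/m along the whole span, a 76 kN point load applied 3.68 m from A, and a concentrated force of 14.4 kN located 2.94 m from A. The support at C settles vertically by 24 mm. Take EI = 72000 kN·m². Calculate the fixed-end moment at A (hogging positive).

M_A = 737.2 kN·m

Take the reaction at C as the redundant and release it; the primary structure is a cantilever fixed at A.
Deflection at C on the released cantilever, summing each load's contribution:
  UDL 43: wL⁴/(8EI) = 49577/EI
  point load 76 at a = 3.68: Pa²(3L − a)/(6EI) = 4412/EI
  point load 14.4 at a = 2.94: Pa²(3L − a)/(6EI) = 548.9/EI
  δ_0 = 54538/EI
Tip deflection under a unit load at C: L³/(3EI) = 313.7/EI.
With EI = 72000 kN·m²: δ_0 = 0.75747 m and δ_{CC} = 0.004357 m/kN.
Compatibility — the beam at C must follow the support down by 0.024 m: δ_0 − R_C·δ_{CC} = 0.024, so R_C = (0.75747 − 0.024)/0.004357 = 168.3 kN.
Moment equilibrium about A: M_A = Σ(load moments about A) − R_C·L = 2387 − 168.3×9.8 = 737.2 kN·m.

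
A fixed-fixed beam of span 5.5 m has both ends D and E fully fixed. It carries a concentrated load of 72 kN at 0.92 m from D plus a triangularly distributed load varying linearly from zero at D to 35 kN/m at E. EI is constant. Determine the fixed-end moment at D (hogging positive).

Release both end moments; the primary structure is a simply-supported span DE with redundants M_D and M_E.
On the primary (simply-supported) span, the end slopes from the loading are:
  at D: point load 72 at a = 0.92: Pab(L + b)/(6LEI) = 92.67/EI
  at E: point load 72 at a = 0.92: Pab(L + a)/(6LEI) = 59.02/EI
  at D: triangular load, peak 35: 7w₀L³/(360EI) = 113.2/EI
  at E: triangular load, peak 35: w₀L³/(45EI) = 129.4/EI
  θ_D0 = 205.9/EI,  θ_E0 = 188.4/EI
Flexibility coefficients: a unit moment at one end gives L/(3EI) there and L/(6EI) at the far end, so f₁₁ = f₂₂ = 1.833/EI and f₁₂ = f₂₁ = 0.9167/EI.
Compatibility — zero rotation at each built-in end:
  1.833 M_D + 0.9167 M_E = 205.9
  0.9167 M_D + 1.833 M_E = 188.4
Solving the pair gives M_D = 81.22 kN·m and M_E = 62.16 kN·m (hogging).

M_D = 81.22 kN·m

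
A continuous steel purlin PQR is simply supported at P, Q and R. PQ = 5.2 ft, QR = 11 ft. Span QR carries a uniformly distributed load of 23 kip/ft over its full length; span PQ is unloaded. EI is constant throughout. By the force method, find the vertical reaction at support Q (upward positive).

Insert a hinge at Q; M_Q is the redundant, and each span becomes simply supported.
End slopes at the hinge Q, treating each span as simply supported:
  span QR: UDL 23: wL³/(24EI) = 1276/EI
  relative rotation θ_0 = (0 + 1276)/EI = 1276/EI
A unit hogging moment at Q produces rotation L₁/(3EI) + L₂/(3EI) = 5.4/EI.
Compatibility: M_Q·(L₁+L₂)/(3EI) = θ_0, giving M_Q = 236.2 kip·ft (hogging).
Span PQ, ΣM about P with M_Q applied at Q: R_Q^{PQ}·5.2 = 0 + 236.2, so R_Q^{PQ} = 45.43 kip and R_P = 0 − 45.43 = -45.43 kip.
Span QR, ΣM about R: R_Q^{QR}·11 = 1392 + 236.2, so R_Q^{QR} = 148 kip and R_R = 253 − 148 = 105 kip.
R_Q = 45.43 + 148 = 193.4 kip.

R_Q = 193.4 kip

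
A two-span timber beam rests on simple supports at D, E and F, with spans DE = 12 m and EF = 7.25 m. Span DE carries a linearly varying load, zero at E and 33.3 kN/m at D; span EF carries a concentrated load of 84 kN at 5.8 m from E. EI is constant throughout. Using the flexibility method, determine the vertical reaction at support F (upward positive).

Release continuity at E by inserting a hinge; the redundant is the internal moment M_E. The primary structure is two simply-supported spans DE and EF.
End slopes at the hinge E, treating each span as simply supported:
  span DE: triangular load, peak 33.3: 7w₀L³/(360EI) = 1119/EI
  span EF: point load 84 at a = 5.8: Pab(L + b)/(6LEI) = 141.3/EI
  relative rotation θ_0 = (1119 + 141.3)/EI = 1260/EI
A unit hogging moment at E produces rotation L₁/(3EI) + L₂/(3EI) = 6.417/EI.
Compatibility: M_E·(L₁+L₂)/(3EI) = θ_0, giving M_E = 196.4 kN·m (hogging).
Span EF, ΣM about F: R_E^{EF}·7.25 = 121.8 + 196.4, so R_E^{EF} = 43.89 kN and R_F = 84 − 43.89 = 40.11 kN.

R_F = 40.11 kN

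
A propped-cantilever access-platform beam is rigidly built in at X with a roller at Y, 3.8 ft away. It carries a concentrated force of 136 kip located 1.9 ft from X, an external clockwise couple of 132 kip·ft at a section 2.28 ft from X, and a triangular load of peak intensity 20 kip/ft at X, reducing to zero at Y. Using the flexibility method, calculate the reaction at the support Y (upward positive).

Remove the prop at Y; the released (primary) structure is a cantilever built in at X.
Downward deflection at the released point Y due to the loads:
  point load 136 at a = 1.9: Pa²(3L − a)/(6EI) = 777.4/EI
  clockwise couple 132 at a = 2.28: M₀a(2L − a)/(2EI) = 800.6/EI
  triangular load, peak 20 at the fixed end: w₀L⁴/(30EI) = 139/EI
  δ_0 = 1717/EI
Flexibility coefficient — unit upward force at Y: δ_{YY} = L³/(3EI) = 18.29/EI.
Compatibility at Y: δ_0 − R_Y·δ_{YY} = 0, so R_Y = 1717/18.29 = 93.87 kip.

R_Y = 93.87 kip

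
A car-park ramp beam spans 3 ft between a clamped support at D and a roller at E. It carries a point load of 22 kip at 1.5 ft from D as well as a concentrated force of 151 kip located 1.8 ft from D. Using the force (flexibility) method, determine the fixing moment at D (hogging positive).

M_D = 88.48 kip·ft

Remove the prop at E; the released (primary) structure is a cantilever built in at D.
Deflection at E on the released cantilever, summing each load's contribution:
  point load 22 at a = 1.5: Pa²(3L − a)/(6EI) = 61.88/EI
  point load 151 at a = 1.8: Pa²(3L − a)/(6EI) = 587.1/EI
  δ_0 = 649/EI
Tip deflection under a unit load at E: L³/(3EI) = 9/EI.
The prop prevents deflection at E: R_E = δ_0/δ_{EE} = 649/9 = 72.11 kip.
Moment equilibrium about D: M_D = Σ(load moments about D) − R_E·L = 304.8 − 72.11×3 = 88.48 kip·ft.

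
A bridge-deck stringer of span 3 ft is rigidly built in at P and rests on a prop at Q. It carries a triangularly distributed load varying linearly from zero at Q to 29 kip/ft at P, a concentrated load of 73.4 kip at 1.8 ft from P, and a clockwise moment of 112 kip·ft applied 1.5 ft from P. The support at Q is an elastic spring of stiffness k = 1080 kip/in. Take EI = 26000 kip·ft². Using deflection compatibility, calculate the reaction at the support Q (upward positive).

Choose R_Q as the redundant. The primary structure is the cantilever fixed at P.
Downward deflection at the released point Q due to the loads:
  triangular load, peak 29 at the fixed end: w₀L⁴/(30EI) = 78.3/EI
  point load 73.4 at a = 1.8: Pa²(3L − a)/(6EI) = 285.4/EI
  clockwise couple 112 at a = 1.5: M₀a(2L − a)/(2EI) = 378/EI
  δ_0 = 741.7/EI
Tip deflection under a unit load at Q: L³/(3EI) = 9/EI.
With EI = 26000 kip·ft²: δ_0 = 0.028526 ft and δ_{QQ} = 0.000346 ft/kip.
Compatibility — the spring shortens by R_Q/k under the reaction it provides: δ_0 − R_Q·δ_{QQ} = R_Q/k. With 1/k = 1/(1080×12) ft/kip = 0.000077 ft/kip, R_Q = δ_0 / (δ_{QQ} + 1/k) = 0.028526 / (0.000346 + 0.000077) = 67.39 kip.

R_Q = 67.39 kip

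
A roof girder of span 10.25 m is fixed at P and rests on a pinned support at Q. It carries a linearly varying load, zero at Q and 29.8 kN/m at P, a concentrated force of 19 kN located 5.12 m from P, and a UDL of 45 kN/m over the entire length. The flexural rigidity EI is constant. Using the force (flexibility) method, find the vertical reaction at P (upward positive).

R_P = 423.5 kN

Release the roller at Q. Primary structure: cantilever fixed at P.
Free-end deflection of the primary structure under the applied loading (downward +):
  triangular load, peak 29.8 at the fixed end: w₀L⁴/(30EI) = 10965/EI
  point load 19 at a = 5.12: Pa²(3L − a)/(6EI) = 2128/EI
  UDL 45: wL⁴/(8EI) = 62089/EI
  δ_0 = 75182/EI
Flexibility coefficient — unit upward force at Q: δ_{QQ} = L³/(3EI) = 359/EI.
The prop prevents deflection at Q: R_Q = δ_0/δ_{QQ} = 75182/359 = 209.4 kN.
Vertical equilibrium: R_P = ΣP − R_Q = 633 − 209.4 = 423.5 kN.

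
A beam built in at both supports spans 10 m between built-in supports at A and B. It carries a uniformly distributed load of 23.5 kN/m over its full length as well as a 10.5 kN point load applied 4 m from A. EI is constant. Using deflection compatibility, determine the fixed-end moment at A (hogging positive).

M_A = 211 kN·m

Release both end moments; the primary structure is a simply-supported span AB with redundants M_A and M_B.
End rotations of the released simple span under the applied load (×1/EI):
  at A: UDL 23.5: wL³/(24EI) = 979.2/EI
  at B: UDL 23.5: wL³/(24EI) = 979.2/EI
  at A: point load 10.5 at a = 4: Pab(L + b)/(6LEI) = 67.2/EI
  at B: point load 10.5 at a = 4: Pab(L + a)/(6LEI) = 58.8/EI
  θ_A0 = 1046/EI,  θ_B0 = 1038/EI
Flexibility coefficients: a unit moment at one end gives L/(3EI) there and L/(6EI) at the far end, so f₁₁ = f₂₂ = 3.333/EI and f₁₂ = f₂₁ = 1.667/EI.
Compatibility — zero rotation at each built-in end:
  3.333 M_A + 1.667 M_B = 1046
  1.667 M_A + 3.333 M_B = 1038
Solving the pair gives M_A = 211 kN·m and M_B = 205.9 kN·m (hogging).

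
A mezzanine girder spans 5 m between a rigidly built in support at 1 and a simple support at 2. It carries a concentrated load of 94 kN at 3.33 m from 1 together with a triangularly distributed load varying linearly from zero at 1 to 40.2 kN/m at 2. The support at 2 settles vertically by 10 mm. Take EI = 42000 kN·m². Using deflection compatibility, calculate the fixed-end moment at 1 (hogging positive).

M_1 = 178.8 kN·m

Remove the prop at 2; the released (primary) structure is a cantilever built in at 1.
Free-end deflection of the primary structure under the applied loading (downward +):
  point load 94 at a = 3.33: Pa²(3L − a)/(6EI) = 2027/EI
  triangular load, peak 40.2 at the free end: 11w₀L⁴/(120EI) = 2303/EI
  δ_0 = 4331/EI
Tip deflection under a unit load at 2: L³/(3EI) = 41.67/EI.
With EI = 42000 kN·m²: δ_0 = 0.10311 m and δ_{22} = 0.000992 m/kN.
Compatibility — the beam at 2 must follow the support down by 0.01 m: δ_0 − R_2·δ_{22} = 0.01, so R_2 = (0.10311 − 0.01)/0.000992 = 93.85 kN.
Moment equilibrium about 1: M_1 = Σ(load moments about 1) − R_2·L = 648 − 93.85×5 = 178.8 kN·m.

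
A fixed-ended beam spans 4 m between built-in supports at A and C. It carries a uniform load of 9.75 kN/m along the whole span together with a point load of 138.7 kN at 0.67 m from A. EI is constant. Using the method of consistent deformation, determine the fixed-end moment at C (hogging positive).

Release both end moments; the primary structure is a simply-supported span AC with redundants M_A and M_C.
End rotations of the released simple span under the applied load (×1/EI):
  at A: UDL 9.75: wL³/(24EI) = 26/EI
  at C: UDL 9.75: wL³/(24EI) = 26/EI
  at A: point load 138.7 at a = 0.67: Pab(L + b)/(6LEI) = 94.51/EI
  at C: point load 138.7 at a = 0.67: Pab(L + a)/(6LEI) = 60.21/EI
  θ_A0 = 120.5/EI,  θ_C0 = 86.21/EI
Flexibility coefficients: a unit moment at one end gives L/(3EI) there and L/(6EI) at the far end, so f₁₁ = f₂₂ = 1.333/EI and f₁₂ = f₂₁ = 0.6667/EI.
Compatibility — zero rotation at each built-in end:
  1.333 M_A + 0.6667 M_C = 120.5
  0.6667 M_A + 1.333 M_C = 86.21
Solving the pair gives M_A = 77.41 kN·m and M_C = 25.96 kN·m (hogging).

M_C = 25.96 kN·m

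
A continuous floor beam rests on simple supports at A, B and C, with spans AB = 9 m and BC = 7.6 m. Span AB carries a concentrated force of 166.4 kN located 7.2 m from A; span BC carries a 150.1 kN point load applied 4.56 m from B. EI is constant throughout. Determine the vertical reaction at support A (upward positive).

Take M_B as the redundant. Released structure: two simple spans AB and BC with a hinge at B.
End slopes at the hinge B, treating each span as simply supported:
  span AB: point load 166.4 at a = 7.2: Pab(L + a)/(6LEI) = 647/EI
  span BC: point load 150.1 at a = 4.56: Pab(L + b)/(6LEI) = 485.5/EI
  relative rotation θ_0 = (647 + 485.5)/EI = 1132/EI
A unit hogging moment at B produces rotation L₁/(3EI) + L₂/(3EI) = 5.533/EI.
Compatibility: M_B·(L₁+L₂)/(3EI) = θ_0, giving M_B = 204.7 kN·m (hogging).
Span AB, ΣM about A with M_B applied at B: R_B^{AB}·9 = 1198 + 204.7, so R_B^{AB} = 155.9 kN and R_A = 166.4 − 155.9 = 10.54 kN.

R_A = 10.54 kN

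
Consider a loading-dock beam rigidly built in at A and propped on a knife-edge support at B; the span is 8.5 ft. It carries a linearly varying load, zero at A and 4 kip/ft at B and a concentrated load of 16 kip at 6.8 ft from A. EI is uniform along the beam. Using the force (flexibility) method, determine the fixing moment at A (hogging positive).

Remove the prop at B; the released (primary) structure is a cantilever built in at A.
Deflection at B on the released cantilever, summing each load's contribution:
  triangular load, peak 4 at the free end: 11w₀L⁴/(120EI) = 1914/EI
  point load 16 at a = 6.8: Pa²(3L − a)/(6EI) = 2306/EI
  δ_0 = 4220/EI
Tip deflection under a unit load at B: L³/(3EI) = 204.7/EI.
The prop prevents deflection at B: R_B = δ_0/δ_{BB} = 4220/204.7 = 20.61 kip.
Moment equilibrium about A: M_A = Σ(load moments about A) − R_B·L = 205.1 − 20.61×8.5 = 29.91 kip·ft.

M_A = 29.91 kip·ft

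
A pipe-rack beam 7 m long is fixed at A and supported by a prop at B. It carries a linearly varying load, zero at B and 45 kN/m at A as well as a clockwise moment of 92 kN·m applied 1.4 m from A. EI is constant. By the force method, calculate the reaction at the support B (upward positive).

Take the reaction at B as the redundant and release it; the primary structure is a cantilever fixed at A.
Primary-structure tip deflection at B by superposition:
  triangular load, peak 45 at the fixed end: w₀L⁴/(30EI) = 3602/EI
  clockwise couple 92 at a = 1.4: M₀a(2L − a)/(2EI) = 811.4/EI
  δ_0 = 4413/EI
Tip deflection under a unit load at B: L³/(3EI) = 114.3/EI.
Compatibility at B: δ_0 − R_B·δ_{BB} = 0, so R_B = 4413/114.3 = 38.6 kN.

R_B = 38.6 kN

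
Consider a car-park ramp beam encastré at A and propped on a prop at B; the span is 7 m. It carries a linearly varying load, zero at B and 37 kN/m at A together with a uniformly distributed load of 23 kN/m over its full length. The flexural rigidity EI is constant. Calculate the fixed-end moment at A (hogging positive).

Release the roller at B. Primary structure: cantilever fixed at A.
Downward deflection at the released point B due to the loads:
  triangular load, peak 37 at the fixed end: w₀L⁴/(30EI) = 2961/EI
  UDL 23: wL⁴/(8EI) = 6903/EI
  δ_0 = 9864/EI
Tip deflection under a unit load at B: L³/(3EI) = 114.3/EI.
Compatibility at B: δ_0 − R_B·δ_{BB} = 0, so R_B = 9864/114.3 = 86.28 kN.
Moment equilibrium about A: M_A = Σ(load moments about A) − R_B·L = 865.7 − 86.28×7 = 261.7 kN·m.

M_A = 261.7 kN·m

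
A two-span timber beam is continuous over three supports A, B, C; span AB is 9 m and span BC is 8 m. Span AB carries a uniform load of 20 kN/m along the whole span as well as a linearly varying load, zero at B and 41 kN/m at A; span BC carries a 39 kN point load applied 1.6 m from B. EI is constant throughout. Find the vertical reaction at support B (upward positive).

Insert a hinge at B; M_B is the redundant, and each span becomes simply supported.
Rotations at B on the released spans (each span's end-slope, ×1/EI):
  span AB: UDL 20: wL³/(24EI) = 607.5/EI
  span AB: triangular load, peak 41: 7w₀L³/(360EI) = 581.2/EI
  span BC: point load 39 at a = 1.6: Pab(L + b)/(6LEI) = 119.8/EI
  relative rotation θ_0 = (1189 + 119.8)/EI = 1308/EI
A unit hogging moment at B produces rotation L₁/(3EI) + L₂/(3EI) = 5.667/EI.
Slope continuity at B: θ_0 = M_B·5.667/EI, so M_B = 1308/5.667 = 230.9 kN·m (hogging).
Span AB, ΣM about A with M_B applied at B: R_B^{AB}·9 = 1364 + 230.9, so R_B^{AB} = 177.2 kN and R_A = 364.5 − 177.2 = 187.3 kN.
Span BC, ΣM about C: R_B^{BC}·8 = 249.6 + 230.9, so R_B^{BC} = 60.06 kN and R_C = 39 − 60.06 = -21.06 kN.
R_B = 177.2 + 60.06 = 237.2 kN.

R_B = 237.2 kN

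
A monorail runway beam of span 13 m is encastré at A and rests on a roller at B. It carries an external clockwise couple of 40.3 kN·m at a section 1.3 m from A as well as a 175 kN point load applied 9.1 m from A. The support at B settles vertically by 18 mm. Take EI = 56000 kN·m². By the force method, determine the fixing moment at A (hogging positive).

M_A = 357.2 kN·m

Choose R_B as the redundant. The primary structure is the cantilever fixed at A.
Primary-structure tip deflection at B by superposition:
  clockwise couple 40.3 at a = 1.3: M₀a(2L − a)/(2EI) = 647/EI
  point load 175 at a = 9.1: Pa²(3L − a)/(6EI) = 72217/EI
  δ_0 = 72864/EI
Flexibility coefficient — unit upward force at B: δ_{BB} = L³/(3EI) = 732.3/EI.
With EI = 56000 kN·m²: δ_0 = 1.3011 m and δ_{BB} = 0.013077 m/kN.
Compatibility — the beam at B must follow the support down by 0.018 m: δ_0 − R_B·δ_{BB} = 0.018, so R_B = (1.3011 − 0.018)/0.013077 = 98.12 kN.
Moment equilibrium about A: M_A = Σ(load moments about A) − R_B·L = 1633 − 98.12×13 = 357.2 kN·m.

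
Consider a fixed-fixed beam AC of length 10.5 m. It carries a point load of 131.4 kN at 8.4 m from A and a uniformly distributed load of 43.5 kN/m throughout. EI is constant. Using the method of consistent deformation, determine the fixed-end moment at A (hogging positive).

Release both end moments; the primary structure is a simply-supported span AC with redundants M_A and M_C.
Simple-span end rotations at A and C under the given loads:
  at A: point load 131.4 at a = 8.4: Pab(L + b)/(6LEI) = 463.6/EI
  at C: point load 131.4 at a = 8.4: Pab(L + a)/(6LEI) = 695.4/EI
  at A: UDL 43.5: wL³/(24EI) = 2098/EI
  at C: UDL 43.5: wL³/(24EI) = 2098/EI
  θ_A0 = 2562/EI,  θ_C0 = 2794/EI
Flexibility coefficients: a unit moment at one end gives L/(3EI) there and L/(6EI) at the far end, so f₁₁ = f₂₂ = 3.5/EI and f₁₂ = f₂₁ = 1.75/EI.
Compatibility — zero rotation at each built-in end:
  3.5 M_A + 1.75 M_C = 2562
  1.75 M_A + 3.5 M_C = 2794
Solving the pair gives M_A = 443.8 kN·m and M_C = 576.3 kN·m (hogging).

M_A = 443.8 kN·m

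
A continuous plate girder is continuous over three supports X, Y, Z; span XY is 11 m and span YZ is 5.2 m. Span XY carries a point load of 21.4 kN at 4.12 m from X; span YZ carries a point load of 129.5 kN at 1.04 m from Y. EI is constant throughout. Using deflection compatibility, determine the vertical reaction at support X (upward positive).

Insert a hinge at Y; M_Y is the redundant, and each span becomes simply supported.
End slopes at the hinge Y, treating each span as simply supported:
  span XY: point load 21.4 at a = 4.12: Pab(L + a)/(6LEI) = 139/EI
  span YZ: point load 129.5 at a = 1.04: Pab(L + b)/(6LEI) = 168.1/EI
  relative rotation θ_0 = (139 + 168.1)/EI = 307/EI
A unit hogging moment at Y produces rotation L₁/(3EI) + L₂/(3EI) = 5.4/EI.
Slope continuity at Y: θ_0 = M_Y·5.4/EI, so M_Y = 307/5.4 = 56.86 kN·m (hogging).
Span XY, ΣM about X with M_Y applied at Y: R_Y^{XY}·11 = 88.17 + 56.86, so R_Y^{XY} = 13.18 kN and R_X = 21.4 − 13.18 = 8.216 kN.

R_X = 8.216 kN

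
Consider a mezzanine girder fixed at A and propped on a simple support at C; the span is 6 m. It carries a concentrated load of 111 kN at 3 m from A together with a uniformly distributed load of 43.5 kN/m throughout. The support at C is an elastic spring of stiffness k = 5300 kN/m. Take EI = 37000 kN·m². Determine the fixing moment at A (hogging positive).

Release the roller at C. Primary structure: cantilever fixed at A.
Downward deflection at the released point C due to the loads:
  point load 111 at a = 3: Pa²(3L − a)/(6EI) = 2498/EI
  UDL 43.5: wL⁴/(8EI) = 7047/EI
  δ_0 = 9544/EI
Flexibility coefficient — unit upward force at C: δ_{CC} = L³/(3EI) = 72/EI.
With EI = 37000 kN·m²: δ_0 = 0.25796 m and δ_{CC} = 0.001946 m/kN.
Compatibility — the spring shortens by R_C/k under the reaction it provides: δ_0 − R_C·δ_{CC} = R_C/k. With 1/k = 0.000189 m/kN, R_C = δ_0 / (δ_{CC} + 1/k) = 0.25796 / (0.001946 + 0.000189) = 120.8 kN.
Moment equilibrium about A: M_A = Σ(load moments about A) − R_C·L = 1116 − 120.8×6 = 390.9 kN·m.

M_A = 390.9 kN·m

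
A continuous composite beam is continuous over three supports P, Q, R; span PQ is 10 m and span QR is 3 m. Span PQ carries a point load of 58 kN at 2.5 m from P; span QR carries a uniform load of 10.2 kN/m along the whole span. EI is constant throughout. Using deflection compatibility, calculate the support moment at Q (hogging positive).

Release continuity at Q by inserting a hinge; the redundant is the internal moment M_Q. The primary structure is two simply-supported spans PQ and QR.
Rotations at Q on the released spans (each span's end-slope, ×1/EI):
  span PQ: point load 58 at a = 2.5: Pab(L + a)/(6LEI) = 226.6/EI
  span QR: UDL 10.2: wL³/(24EI) = 11.47/EI
  relative rotation θ_0 = (226.6 + 11.47)/EI = 238/EI
A unit hogging moment at Q produces rotation L₁/(3EI) + L₂/(3EI) = 4.333/EI.
Slope continuity at Q: θ_0 = M_Q·4.333/EI, so M_Q = 238/4.333 = 54.93 kN·m (hogging).

M_Q = 54.93 kN·m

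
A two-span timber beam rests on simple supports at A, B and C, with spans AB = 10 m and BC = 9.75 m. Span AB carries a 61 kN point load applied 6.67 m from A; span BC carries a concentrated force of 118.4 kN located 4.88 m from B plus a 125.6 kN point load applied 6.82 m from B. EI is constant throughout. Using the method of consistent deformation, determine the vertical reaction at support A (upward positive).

R_A = -4.35 kN

Insert a hinge at B; M_B is the redundant, and each span becomes simply supported.
Discontinuity in slope at B on the released structure — sum the simple-span end rotations:
  span AB: point load 61 at a = 6.67: Pab(L + a)/(6LEI) = 376.4/EI
  span BC: point load 118.4 at a = 4.88: Pab(L + b)/(6LEI) = 703.2/EI
  span BC: point load 125.6 at a = 6.82: Pab(L + b)/(6LEI) = 544/EI
  relative rotation θ_0 = (376.4 + 1247)/EI = 1624/EI
A unit hogging moment at B produces rotation L₁/(3EI) + L₂/(3EI) = 6.583/EI.
Slope continuity at B: θ_0 = M_B·6.583/EI, so M_B = 1624/6.583 = 246.6 kN·m (hogging).
Span AB, ΣM about A with M_B applied at B: R_B^{AB}·10 = 406.9 + 246.6, so R_B^{AB} = 65.35 kN and R_A = 61 − 65.35 = -4.35 kN.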